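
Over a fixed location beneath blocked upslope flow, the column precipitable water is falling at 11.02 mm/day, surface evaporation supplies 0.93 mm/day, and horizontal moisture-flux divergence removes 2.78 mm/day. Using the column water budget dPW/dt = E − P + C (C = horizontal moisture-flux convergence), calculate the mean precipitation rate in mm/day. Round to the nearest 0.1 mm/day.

dPW/dt = -11.02 mm/day.
P = E + C − dPW/dt = 0.93 + (-2.78) − (-11.02) = 9.2 mm/day.

P ≈ 9.2 mm/day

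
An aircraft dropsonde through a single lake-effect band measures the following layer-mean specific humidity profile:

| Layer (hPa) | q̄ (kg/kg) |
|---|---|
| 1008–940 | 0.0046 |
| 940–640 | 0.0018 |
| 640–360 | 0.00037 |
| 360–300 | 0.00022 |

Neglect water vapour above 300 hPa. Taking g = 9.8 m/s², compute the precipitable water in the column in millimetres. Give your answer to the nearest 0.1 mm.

PW ≈ 9.9 mm

Precipitable water is the column-integrated vapour mass per unit area: PW = (1/g) Σ q̄ Δp, with q in kg/kg and Δp in Pa (1 kg/m² of water = 1 mm).
Layer 1008–940 hPa: Δp = 68 hPa = 6800 Pa, q̄ = 0.0046 kg/kg → 0.0046 × 6800 / 9.8 = 3.19 mm
Layer 940–640 hPa: Δp = 300 hPa = 30000 Pa, q̄ = 0.0018 kg/kg → 0.0018 × 30000 / 9.8 = 5.51 mm
Layer 640–360 hPa: Δp = 280 hPa = 28000 Pa, q̄ = 0.00037 kg/kg → 0.00037 × 28000 / 9.8 = 1.06 mm
Layer 360–300 hPa: Δp = 60 hPa = 6000 Pa, q̄ = 0.00022 kg/kg → 0.00022 × 6000 / 9.8 = 0.13 mm
PW = 3.19 + 5.51 + 1.06 + 0.13 = 9.89 ≈ 9.9 mm.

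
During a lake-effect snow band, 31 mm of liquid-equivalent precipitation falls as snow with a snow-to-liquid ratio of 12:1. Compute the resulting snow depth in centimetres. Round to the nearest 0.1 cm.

snow depth ≈ 37.2 cm

Snow depth = liquid × ratio = 31 mm × 12 = 372 mm = 37.2 cm.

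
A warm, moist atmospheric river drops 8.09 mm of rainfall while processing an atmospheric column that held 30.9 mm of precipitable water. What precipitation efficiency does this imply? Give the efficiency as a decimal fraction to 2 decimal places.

ε = rainfall / PW = 8.09 / 30.9 = 0.26.

ε ≈ 0.26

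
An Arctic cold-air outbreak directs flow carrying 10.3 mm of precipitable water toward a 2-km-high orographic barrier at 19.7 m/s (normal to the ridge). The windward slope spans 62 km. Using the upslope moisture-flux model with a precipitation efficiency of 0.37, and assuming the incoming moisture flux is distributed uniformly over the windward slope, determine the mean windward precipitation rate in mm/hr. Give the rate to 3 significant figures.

Incoming column moisture flux per unit ridge length: F = V × PW = 19.7 × 10.3 = 202.91 mm·m/s.
Spread over the 62 km slope with efficiency ε = 0.37: R = ε·F/W = 0.37 × 202.91 / 62000 m = 1.211e-03 mm/s.
R = 1.211e-03 × 3600 = 4.36 mm/hr.

R ≈ 4.36 mm/hr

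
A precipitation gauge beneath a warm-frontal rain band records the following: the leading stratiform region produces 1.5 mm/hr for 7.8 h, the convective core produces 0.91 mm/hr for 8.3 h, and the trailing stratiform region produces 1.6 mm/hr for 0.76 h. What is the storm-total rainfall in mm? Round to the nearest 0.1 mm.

total ≈ 20.5 mm

Total = Σ Rᵢ Δtᵢ = 1.5 × 7.8 + 0.91 × 8.3 + 1.6 × 0.76
      = 11.7 + 7.553 + 1.216 = 20.5 mm.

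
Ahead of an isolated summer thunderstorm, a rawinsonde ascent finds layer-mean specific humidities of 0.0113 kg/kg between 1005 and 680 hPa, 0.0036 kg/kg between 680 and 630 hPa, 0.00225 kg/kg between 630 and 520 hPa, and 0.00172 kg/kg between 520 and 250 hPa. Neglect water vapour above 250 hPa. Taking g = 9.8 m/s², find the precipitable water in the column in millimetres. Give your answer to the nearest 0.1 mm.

Precipitable water is the column-integrated vapour mass per unit area: PW = (1/g) Σ q̄ Δp, with q in kg/kg and Δp in Pa (1 kg/m² of water = 1 mm).
Layer 1005–680 hPa: Δp = 325 hPa = 32500 Pa, q̄ = 0.0113 kg/kg → 0.0113 × 32500 / 9.8 = 37.47 mm
Layer 680–630 hPa: Δp = 50 hPa = 5000 Pa, q̄ = 0.0036 kg/kg → 0.0036 × 5000 / 9.8 = 1.84 mm
Layer 630–520 hPa: Δp = 110 hPa = 11000 Pa, q̄ = 0.00225 kg/kg → 0.00225 × 11000 / 9.8 = 2.53 mm
Layer 520–250 hPa: Δp = 270 hPa = 27000 Pa, q̄ = 0.00172 kg/kg → 0.00172 × 27000 / 9.8 = 4.74 mm
PW = 37.47 + 1.84 + 2.53 + 4.74 = 46.58 ≈ 46.6 mm.

PW ≈ 46.6 mm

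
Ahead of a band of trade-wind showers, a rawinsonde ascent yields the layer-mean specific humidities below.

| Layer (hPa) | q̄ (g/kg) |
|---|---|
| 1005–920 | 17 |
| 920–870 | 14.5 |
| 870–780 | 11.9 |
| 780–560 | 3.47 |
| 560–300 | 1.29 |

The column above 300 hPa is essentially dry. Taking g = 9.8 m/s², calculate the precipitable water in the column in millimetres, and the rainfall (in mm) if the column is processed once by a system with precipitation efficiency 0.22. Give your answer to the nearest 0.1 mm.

PW ≈ 44.3 mm; rainfall ≈ 9.7 mm

Precipitable water is the column-integrated vapour mass per unit area: PW = (1/g) Σ q̄ Δp, with q in kg/kg and Δp in Pa (1 kg/m² of water = 1 mm).
Layer 1005–920 hPa: Δp = 85 hPa = 8500 Pa, q̄ = 0.017 kg/kg → 0.017 × 8500 / 9.8 = 14.74 mm
Layer 920–870 hPa: Δp = 50 hPa = 5000 Pa, q̄ = 0.0145 kg/kg → 0.0145 × 5000 / 9.8 = 7.40 mm
Layer 870–780 hPa: Δp = 90 hPa = 9000 Pa, q̄ = 0.0119 kg/kg → 0.0119 × 9000 / 9.8 = 10.93 mm
Layer 780–560 hPa: Δp = 220 hPa = 22000 Pa, q̄ = 0.00347 kg/kg → 0.00347 × 22000 / 9.8 = 7.79 mm
Layer 560–300 hPa: Δp = 260 hPa = 26000 Pa, q̄ = 0.00129 kg/kg → 0.00129 × 26000 / 9.8 = 3.42 mm
PW = 14.74 + 7.40 + 10.93 + 7.79 + 3.42 = 44.28 ≈ 44.3 mm.
Rainfall = ε × PW = 0.22 × 44.3 = 9.7 mm.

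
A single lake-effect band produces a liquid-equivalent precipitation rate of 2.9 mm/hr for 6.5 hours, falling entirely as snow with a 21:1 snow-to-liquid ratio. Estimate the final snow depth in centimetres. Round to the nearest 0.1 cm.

Liquid-equivalent depth = 2.9 × 6.5 = 18.85 mm.
Snow depth = 18.85 mm × 21 = 395.85 mm = 39.6 cm.

snow depth ≈ 39.6 cm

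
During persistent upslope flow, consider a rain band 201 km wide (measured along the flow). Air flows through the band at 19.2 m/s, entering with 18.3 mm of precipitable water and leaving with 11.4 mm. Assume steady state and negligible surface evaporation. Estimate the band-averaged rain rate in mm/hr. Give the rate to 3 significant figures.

Column moisture flux per unit crosswind length is F = V × PW.
Inflow: F_in = 19.2 × 18.3 = 351.36 mm·m/s
Outflow: F_out = 19.2 × 11.4 = 218.88 mm·m/s
Steady-state rate R = (F_in − F_out)/L = (351.36 − 218.88) / 201000 m = 6.591e-04 mm/s.
R = 6.591e-04 × 3600 = 2.37 mm/hr.

R ≈ 2.37 mm/hr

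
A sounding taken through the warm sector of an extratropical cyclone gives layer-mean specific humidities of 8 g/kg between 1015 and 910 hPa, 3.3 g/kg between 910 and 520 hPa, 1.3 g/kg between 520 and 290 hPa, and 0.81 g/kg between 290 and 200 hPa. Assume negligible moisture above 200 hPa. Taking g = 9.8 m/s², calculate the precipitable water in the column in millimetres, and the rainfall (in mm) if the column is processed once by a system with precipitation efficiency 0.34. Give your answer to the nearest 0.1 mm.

Precipitable water is the column-integrated vapour mass per unit area: PW = (1/g) Σ q̄ Δp, with q in kg/kg and Δp in Pa (1 kg/m² of water = 1 mm).
Layer 1015–910 hPa: Δp = 105 hPa = 10500 Pa, q̄ = 0.008 kg/kg → 0.008 × 10500 / 9.8 = 8.57 mm
Layer 910–520 hPa: Δp = 390 hPa = 39000 Pa, q̄ = 0.0033 kg/kg → 0.0033 × 39000 / 9.8 = 13.13 mm
Layer 520–290 hPa: Δp = 230 hPa = 23000 Pa, q̄ = 0.0013 kg/kg → 0.0013 × 23000 / 9.8 = 3.05 mm
Layer 290–200 hPa: Δp = 90 hPa = 9000 Pa, q̄ = 0.00081 kg/kg → 0.00081 × 9000 / 9.8 = 0.74 mm
PW = 8.57 + 13.13 + 3.05 + 0.74 = 25.49 ≈ 25.5 mm.
Rainfall = ε × PW = 0.34 × 25.5 = 8.7 mm.

PW ≈ 25.5 mm; rainfall ≈ 8.7 mm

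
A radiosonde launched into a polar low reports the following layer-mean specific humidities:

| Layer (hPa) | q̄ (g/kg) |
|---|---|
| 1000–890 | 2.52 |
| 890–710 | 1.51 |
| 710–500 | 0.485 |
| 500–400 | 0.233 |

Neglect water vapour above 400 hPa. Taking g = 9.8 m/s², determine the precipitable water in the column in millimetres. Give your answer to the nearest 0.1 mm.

PW ≈ 6.9 mm

Precipitable water is the column-integrated vapour mass per unit area: PW = (1/g) Σ q̄ Δp, with q in kg/kg and Δp in Pa (1 kg/m² of water = 1 mm).
Layer 1000–890 hPa: Δp = 110 hPa = 11000 Pa, q̄ = 0.00252 kg/kg → 0.00252 × 11000 / 9.8 = 2.83 mm
Layer 890–710 hPa: Δp = 180 hPa = 18000 Pa, q̄ = 0.00151 kg/kg → 0.00151 × 18000 / 9.8 = 2.77 mm
Layer 710–500 hPa: Δp = 210 hPa = 21000 Pa, q̄ = 0.000485 kg/kg → 0.000485 × 21000 / 9.8 = 1.04 mm
Layer 500–400 hPa: Δp = 100 hPa = 10000 Pa, q̄ = 0.000233 kg/kg → 0.000233 × 10000 / 9.8 = 0.24 mm
PW = 2.83 + 2.77 + 1.04 + 0.24 = 6.88 ≈ 6.9 mm.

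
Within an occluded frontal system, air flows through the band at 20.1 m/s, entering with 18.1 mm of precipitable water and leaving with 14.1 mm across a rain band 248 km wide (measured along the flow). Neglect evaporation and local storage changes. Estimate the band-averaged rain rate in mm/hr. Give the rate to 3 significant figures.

Column moisture flux per unit crosswind length is F = V × PW.
Inflow: F_in = 20.1 × 18.1 = 363.81 mm·m/s
Outflow: F_out = 20.1 × 14.1 = 283.41 mm·m/s
Steady-state rate R = (F_in − F_out)/L = (363.81 − 283.41) / 248000 m = 3.242e-04 mm/s.
R = 3.242e-04 × 3600 = 1.17 mm/hr.

R ≈ 1.17 mm/hr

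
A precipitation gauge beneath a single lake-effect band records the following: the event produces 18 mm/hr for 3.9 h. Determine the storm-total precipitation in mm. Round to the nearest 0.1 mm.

total ≈ 70.2 mm

Total = Σ Rᵢ Δtᵢ = 18 × 3.9
      = 70.2 = 70.2 mm.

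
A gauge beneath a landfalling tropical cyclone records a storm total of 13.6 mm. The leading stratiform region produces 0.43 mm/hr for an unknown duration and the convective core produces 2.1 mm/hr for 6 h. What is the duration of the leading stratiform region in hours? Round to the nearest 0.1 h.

Known phases: 2.1 × 6 = 12.6 mm.
Remaining depth = 13.6 − 12.6 = 1 mm.
Duration = 1 / 0.43 = 2.3 h.

duration ≈ 2.3 h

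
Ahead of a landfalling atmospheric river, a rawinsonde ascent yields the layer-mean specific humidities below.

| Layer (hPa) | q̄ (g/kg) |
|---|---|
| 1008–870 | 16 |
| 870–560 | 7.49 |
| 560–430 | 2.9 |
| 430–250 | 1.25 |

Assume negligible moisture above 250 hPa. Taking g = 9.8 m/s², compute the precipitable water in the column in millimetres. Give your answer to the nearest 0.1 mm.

Precipitable water is the column-integrated vapour mass per unit area: PW = (1/g) Σ q̄ Δp, with q in kg/kg and Δp in Pa (1 kg/m² of water = 1 mm).
Layer 1008–870 hPa: Δp = 138 hPa = 13800 Pa, q̄ = 0.016 kg/kg → 0.016 × 13800 / 9.8 = 22.53 mm
Layer 870–560 hPa: Δp = 310 hPa = 31000 Pa, q̄ = 0.00749 kg/kg → 0.00749 × 31000 / 9.8 = 23.69 mm
Layer 560–430 hPa: Δp = 130 hPa = 13000 Pa, q̄ = 0.0029 kg/kg → 0.0029 × 13000 / 9.8 = 3.85 mm
Layer 430–250 hPa: Δp = 180 hPa = 18000 Pa, q̄ = 0.00125 kg/kg → 0.00125 × 18000 / 9.8 = 2.30 mm
PW = 22.53 + 23.69 + 3.85 + 2.30 = 52.37 ≈ 52.4 mm.

PW ≈ 52.4 mm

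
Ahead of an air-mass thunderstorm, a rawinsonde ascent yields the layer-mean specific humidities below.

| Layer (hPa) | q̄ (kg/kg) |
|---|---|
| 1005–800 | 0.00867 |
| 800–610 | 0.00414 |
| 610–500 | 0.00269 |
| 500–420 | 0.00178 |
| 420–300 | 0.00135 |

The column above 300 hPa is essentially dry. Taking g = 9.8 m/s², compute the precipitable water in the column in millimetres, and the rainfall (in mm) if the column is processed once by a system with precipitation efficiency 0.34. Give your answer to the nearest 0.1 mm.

PW ≈ 32.3 mm; rainfall ≈ 11.0 mm

Precipitable water is the column-integrated vapour mass per unit area: PW = (1/g) Σ q̄ Δp, with q in kg/kg and Δp in Pa (1 kg/m² of water = 1 mm).
Layer 1005–800 hPa: Δp = 205 hPa = 20500 Pa, q̄ = 0.00867 kg/kg → 0.00867 × 20500 / 9.8 = 18.14 mm
Layer 800–610 hPa: Δp = 190 hPa = 19000 Pa, q̄ = 0.00414 kg/kg → 0.00414 × 19000 / 9.8 = 8.03 mm
Layer 610–500 hPa: Δp = 110 hPa = 11000 Pa, q̄ = 0.00269 kg/kg → 0.00269 × 11000 / 9.8 = 3.02 mm
Layer 500–420 hPa: Δp = 80 hPa = 8000 Pa, q̄ = 0.00178 kg/kg → 0.00178 × 8000 / 9.8 = 1.45 mm
Layer 420–300 hPa: Δp = 120 hPa = 12000 Pa, q̄ = 0.00135 kg/kg → 0.00135 × 12000 / 9.8 = 1.65 mm
PW = 18.14 + 8.03 + 3.02 + 1.45 + 1.65 = 32.29 ≈ 32.3 mm.
Rainfall = ε × PW = 0.34 × 32.3 = 11.0 mm.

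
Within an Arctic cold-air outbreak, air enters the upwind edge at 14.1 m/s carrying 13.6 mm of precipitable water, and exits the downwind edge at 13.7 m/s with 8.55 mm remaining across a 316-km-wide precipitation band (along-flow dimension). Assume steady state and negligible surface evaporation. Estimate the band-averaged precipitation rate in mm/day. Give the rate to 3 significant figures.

R ≈ 20.4 mm/day

Column moisture flux per unit crosswind length is F = V × PW.
Inflow: F_in = 14.1 × 13.6 = 191.76 mm·m/s
Outflow: F_out = 13.7 × 8.55 = 117.135 mm·m/s
Steady-state rate R = (F_in − F_out)/L = (191.76 − 117.135) / 316000 m = 2.362e-04 mm/s.
R = 2.362e-04 × 3600 × 24 = 20.4 mm/day.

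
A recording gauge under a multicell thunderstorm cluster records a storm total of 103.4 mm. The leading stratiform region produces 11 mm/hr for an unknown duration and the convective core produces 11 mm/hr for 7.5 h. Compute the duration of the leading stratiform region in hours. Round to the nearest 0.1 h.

Known phases: 11 × 7.5 = 82.5 mm.
Remaining depth = 103.4 − 82.5 = 20.9 mm.
Duration = 20.9 / 11 = 1.9 h.

duration ≈ 1.9 h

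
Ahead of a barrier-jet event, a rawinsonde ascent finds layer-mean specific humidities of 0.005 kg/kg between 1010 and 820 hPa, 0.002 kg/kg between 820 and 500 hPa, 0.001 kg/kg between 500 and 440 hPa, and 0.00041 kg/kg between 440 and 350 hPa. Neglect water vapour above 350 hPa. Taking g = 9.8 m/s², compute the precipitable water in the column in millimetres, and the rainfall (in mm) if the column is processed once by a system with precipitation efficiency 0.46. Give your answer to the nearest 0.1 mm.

Precipitable water is the column-integrated vapour mass per unit area: PW = (1/g) Σ q̄ Δp, with q in kg/kg and Δp in Pa (1 kg/m² of water = 1 mm).
Layer 1010–820 hPa: Δp = 190 hPa = 19000 Pa, q̄ = 0.005 kg/kg → 0.005 × 19000 / 9.8 = 9.69 mm
Layer 820–500 hPa: Δp = 320 hPa = 32000 Pa, q̄ = 0.002 kg/kg → 0.002 × 32000 / 9.8 = 6.53 mm
Layer 500–440 hPa: Δp = 60 hPa = 6000 Pa, q̄ = 0.001 kg/kg → 0.001 × 6000 / 9.8 = 0.61 mm
Layer 440–350 hPa: Δp = 90 hPa = 9000 Pa, q̄ = 0.00041 kg/kg → 0.00041 × 9000 / 9.8 = 0.38 mm
PW = 9.69 + 6.53 + 0.61 + 0.38 = 17.21 ≈ 17.2 mm.
Rainfall = ε × PW = 0.46 × 17.2 = 7.9 mm.

PW ≈ 17.2 mm; rainfall ≈ 7.9 mm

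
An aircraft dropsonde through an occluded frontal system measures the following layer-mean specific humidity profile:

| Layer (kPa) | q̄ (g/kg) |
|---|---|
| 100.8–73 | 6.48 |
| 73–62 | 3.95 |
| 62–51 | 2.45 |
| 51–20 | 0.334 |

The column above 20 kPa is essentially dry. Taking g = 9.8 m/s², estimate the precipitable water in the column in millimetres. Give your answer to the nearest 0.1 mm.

PW ≈ 26.6 mm

Precipitable water is the column-integrated vapour mass per unit area: PW = (1/g) Σ q̄ Δp, with q in kg/kg and Δp in Pa (1 kg/m² of water = 1 mm).
Layer 100.8–73 kPa: Δp = 278 hPa = 27800 Pa, q̄ = 0.00648 kg/kg → 0.00648 × 27800 / 9.8 = 18.38 mm
Layer 73–62 kPa: Δp = 110 hPa = 11000 Pa, q̄ = 0.00395 kg/kg → 0.00395 × 11000 / 9.8 = 4.43 mm
Layer 62–51 kPa: Δp = 110 hPa = 11000 Pa, q̄ = 0.00245 kg/kg → 0.00245 × 11000 / 9.8 = 2.75 mm
Layer 51–20 kPa: Δp = 310 hPa = 31000 Pa, q̄ = 0.000334 kg/kg → 0.000334 × 31000 / 9.8 = 1.06 mm
PW = 18.38 + 4.43 + 2.75 + 1.06 = 26.62 ≈ 26.6 mm.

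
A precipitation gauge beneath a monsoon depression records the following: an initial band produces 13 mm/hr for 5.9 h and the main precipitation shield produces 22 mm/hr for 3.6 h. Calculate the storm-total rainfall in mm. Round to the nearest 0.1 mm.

total ≈ 155.9 mm

Total = Σ Rᵢ Δtᵢ = 13 × 5.9 + 22 × 3.6
      = 76.7 + 79.2 = 155.9 mm.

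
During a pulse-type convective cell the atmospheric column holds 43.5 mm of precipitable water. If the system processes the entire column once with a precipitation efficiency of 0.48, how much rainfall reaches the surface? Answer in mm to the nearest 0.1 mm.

Rainfall = ε × PW = 0.48 × 43.5 = 20.9 mm.

rainfall ≈ 20.9 mm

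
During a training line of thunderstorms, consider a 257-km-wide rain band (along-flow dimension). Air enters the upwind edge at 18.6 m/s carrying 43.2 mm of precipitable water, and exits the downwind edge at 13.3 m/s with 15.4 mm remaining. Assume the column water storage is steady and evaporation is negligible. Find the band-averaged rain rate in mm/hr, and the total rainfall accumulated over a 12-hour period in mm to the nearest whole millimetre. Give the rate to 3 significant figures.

R ≈ 8.39 mm/hr; total ≈ 101 mm

Column moisture flux per unit crosswind length is F = V × PW.
Inflow: F_in = 18.6 × 43.2 = 803.52 mm·m/s
Outflow: F_out = 13.3 × 15.4 = 204.82 mm·m/s
Steady-state rate R = (F_in − F_out)/L = (803.52 − 204.82) / 257000 m = 2.330e-03 mm/s.
R = 2.330e-03 × 3600 = 8.39 mm/hr.
Over 12 h: total = 8.39 × 12 = 100.68 ≈ 101 mm.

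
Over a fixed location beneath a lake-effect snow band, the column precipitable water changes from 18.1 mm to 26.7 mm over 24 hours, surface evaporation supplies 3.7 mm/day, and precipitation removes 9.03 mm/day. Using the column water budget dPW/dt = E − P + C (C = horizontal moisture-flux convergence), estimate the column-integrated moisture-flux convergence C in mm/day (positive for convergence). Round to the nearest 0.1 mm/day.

C ≈ 13.9 mm/day

dPW/dt = (26.7 − 18.1) mm / (24/24 day) = +8.600 mm/day.
C = dPW/dt − E + P = (+8.600) − 3.7 + 9.03 = 13.9 mm/day.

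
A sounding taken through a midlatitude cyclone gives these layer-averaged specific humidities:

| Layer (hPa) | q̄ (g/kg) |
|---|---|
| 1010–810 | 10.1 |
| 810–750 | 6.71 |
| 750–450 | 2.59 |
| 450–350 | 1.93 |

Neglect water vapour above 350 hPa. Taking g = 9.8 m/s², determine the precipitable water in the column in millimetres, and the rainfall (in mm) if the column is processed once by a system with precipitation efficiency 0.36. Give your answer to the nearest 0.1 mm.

PW ≈ 34.6 mm; rainfall ≈ 12.5 mm

Precipitable water is the column-integrated vapour mass per unit area: PW = (1/g) Σ q̄ Δp, with q in kg/kg and Δp in Pa (1 kg/m² of water = 1 mm).
Layer 1010–810 hPa: Δp = 200 hPa = 20000 Pa, q̄ = 0.0101 kg/kg → 0.0101 × 20000 / 9.8 = 20.61 mm
Layer 810–750 hPa: Δp = 60 hPa = 6000 Pa, q̄ = 0.00671 kg/kg → 0.00671 × 6000 / 9.8 = 4.11 mm
Layer 750–450 hPa: Δp = 300 hPa = 30000 Pa, q̄ = 0.00259 kg/kg → 0.00259 × 30000 / 9.8 = 7.93 mm
Layer 450–350 hPa: Δp = 100 hPa = 10000 Pa, q̄ = 0.00193 kg/kg → 0.00193 × 10000 / 9.8 = 1.97 mm
PW = 20.61 + 4.11 + 7.93 + 1.97 = 34.62 ≈ 34.6 mm.
Rainfall = ε × PW = 0.36 × 34.6 = 12.5 mm.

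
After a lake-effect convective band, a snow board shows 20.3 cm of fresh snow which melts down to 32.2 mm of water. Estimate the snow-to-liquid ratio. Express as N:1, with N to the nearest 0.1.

ratio ≈ 6.3

Ratio = snow depth / SWE = 203 mm / 32.2 mm = 6.3, i.e. 6.3:1.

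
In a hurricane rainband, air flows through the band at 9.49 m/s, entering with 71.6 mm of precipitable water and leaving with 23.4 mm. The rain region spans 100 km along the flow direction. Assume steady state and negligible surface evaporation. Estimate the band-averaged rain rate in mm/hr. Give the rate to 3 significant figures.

R ≈ 16.5 mm/hr

Column moisture flux per unit crosswind length is F = V × PW.
Inflow: F_in = 9.49 × 71.6 = 679.484 mm·m/s
Outflow: F_out = 9.49 × 23.4 = 222.066 mm·m/s
Steady-state rate R = (F_in − F_out)/L = (679.484 − 222.066) / 100000 m = 4.574e-03 mm/s.
R = 4.574e-03 × 3600 = 16.5 mm/hr.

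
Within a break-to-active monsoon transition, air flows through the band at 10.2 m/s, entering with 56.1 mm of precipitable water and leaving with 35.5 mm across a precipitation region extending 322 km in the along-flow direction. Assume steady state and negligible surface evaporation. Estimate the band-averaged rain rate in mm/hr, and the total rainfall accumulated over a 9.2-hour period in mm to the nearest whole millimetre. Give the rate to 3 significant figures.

R ≈ 2.35 mm/hr; total ≈ 22 mm

Column moisture flux per unit crosswind length is F = V × PW.
Inflow: F_in = 10.2 × 56.1 = 572.22 mm·m/s
Outflow: F_out = 10.2 × 35.5 = 362.1 mm·m/s
Steady-state rate R = (F_in − F_out)/L = (572.22 − 362.1) / 322000 m = 6.525e-04 mm/s.
R = 6.525e-04 × 3600 = 2.35 mm/hr.
Over 9.2 h: total = 2.35 × 9.2 = 21.62 ≈ 22 mm.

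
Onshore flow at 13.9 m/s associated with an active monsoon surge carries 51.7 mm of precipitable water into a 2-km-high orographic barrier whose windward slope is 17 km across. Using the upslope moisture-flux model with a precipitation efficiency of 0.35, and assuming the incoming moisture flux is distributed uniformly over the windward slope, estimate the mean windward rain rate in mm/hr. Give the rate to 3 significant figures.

Incoming column moisture flux per unit ridge length: F = V × PW = 13.9 × 51.7 = 718.63 mm·m/s.
Spread over the 17 km slope with efficiency ε = 0.35: R = ε·F/W = 0.35 × 718.63 / 17000 m = 1.480e-02 mm/s.
R = 1.480e-02 × 3600 = 53.3 mm/hr.

R ≈ 53.3 mm/hr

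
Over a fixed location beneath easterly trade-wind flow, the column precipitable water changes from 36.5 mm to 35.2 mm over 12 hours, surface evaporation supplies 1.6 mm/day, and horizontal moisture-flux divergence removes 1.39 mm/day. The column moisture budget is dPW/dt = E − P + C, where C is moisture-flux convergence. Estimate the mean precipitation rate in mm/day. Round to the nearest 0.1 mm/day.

P ≈ 2.8 mm/day

dPW/dt = (35.2 − 36.5) mm / (12/24 day) = -2.600 mm/day.
P = E + C − dPW/dt = 1.6 + (-1.39) − (-2.600) = 2.8 mm/day.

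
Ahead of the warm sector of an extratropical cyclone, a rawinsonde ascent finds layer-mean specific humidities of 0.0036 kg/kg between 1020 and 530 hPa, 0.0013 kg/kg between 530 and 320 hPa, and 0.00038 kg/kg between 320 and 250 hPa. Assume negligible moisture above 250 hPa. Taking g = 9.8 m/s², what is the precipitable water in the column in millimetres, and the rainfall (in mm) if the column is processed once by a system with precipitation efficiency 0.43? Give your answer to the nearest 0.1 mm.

PW ≈ 21.1 mm; rainfall ≈ 9.1 mm

Precipitable water is the column-integrated vapour mass per unit area: PW = (1/g) Σ q̄ Δp, with q in kg/kg and Δp in Pa (1 kg/m² of water = 1 mm).
Layer 1020–530 hPa: Δp = 490 hPa = 49000 Pa, q̄ = 0.0036 kg/kg → 0.0036 × 49000 / 9.8 = 18.00 mm
Layer 530–320 hPa: Δp = 210 hPa = 21000 Pa, q̄ = 0.0013 kg/kg → 0.0013 × 21000 / 9.8 = 2.79 mm
Layer 320–250 hPa: Δp = 70 hPa = 7000 Pa, q̄ = 0.00038 kg/kg → 0.00038 × 7000 / 9.8 = 0.27 mm
PW = 18.00 + 2.79 + 0.27 = 21.06 ≈ 21.1 mm.
Rainfall = ε × PW = 0.43 × 21.1 = 9.1 mm.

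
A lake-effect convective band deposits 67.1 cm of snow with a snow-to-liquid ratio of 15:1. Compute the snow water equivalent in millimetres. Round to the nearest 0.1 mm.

SWE = snow depth / ratio = 67.1 cm / 15 = 4.473 cm = 44.7 mm.

SWE ≈ 44.7 mm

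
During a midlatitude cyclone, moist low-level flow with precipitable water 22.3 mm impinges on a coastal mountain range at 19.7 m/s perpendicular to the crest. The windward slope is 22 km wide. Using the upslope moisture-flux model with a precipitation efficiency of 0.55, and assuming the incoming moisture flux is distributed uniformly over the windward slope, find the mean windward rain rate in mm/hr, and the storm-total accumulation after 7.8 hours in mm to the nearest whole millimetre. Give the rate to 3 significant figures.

Incoming column moisture flux per unit ridge length: F = V × PW = 19.7 × 22.3 = 439.31 mm·m/s.
Spread over the 22 km slope with efficiency ε = 0.55: R = ε·F/W = 0.55 × 439.31 / 22000 m = 1.098e-02 mm/s.
R = 1.098e-02 × 3600 = 39.5 mm/hr.
Over 7.8 h: total = 39.5 × 7.8 = 308.1 ≈ 308 mm.

R ≈ 39.5 mm/hr; total ≈ 308 mm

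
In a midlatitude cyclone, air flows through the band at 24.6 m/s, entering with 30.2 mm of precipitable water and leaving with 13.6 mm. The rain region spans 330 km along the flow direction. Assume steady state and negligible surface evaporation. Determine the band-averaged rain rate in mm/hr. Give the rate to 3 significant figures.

Column moisture flux per unit crosswind length is F = V × PW.
Inflow: F_in = 24.6 × 30.2 = 742.92 mm·m/s
Outflow: F_out = 24.6 × 13.6 = 334.56 mm·m/s
Steady-state rate R = (F_in − F_out)/L = (742.92 − 334.56) / 330000 m = 1.237e-03 mm/s.
R = 1.237e-03 × 3600 = 4.45 mm/hr.

R ≈ 4.45 mm/hr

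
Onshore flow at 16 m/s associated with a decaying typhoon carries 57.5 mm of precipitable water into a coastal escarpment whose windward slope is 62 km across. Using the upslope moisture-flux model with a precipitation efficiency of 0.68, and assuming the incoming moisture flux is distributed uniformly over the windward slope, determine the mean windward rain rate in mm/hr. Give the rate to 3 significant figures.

Incoming column moisture flux per unit ridge length: F = V × PW = 16 × 57.5 = 920 mm·m/s.
Spread over the 62 km slope with efficiency ε = 0.68: R = ε·F/W = 0.68 × 920 / 62000 m = 1.009e-02 mm/s.
R = 1.009e-02 × 3600 = 36.3 mm/hr.

R ≈ 36.3 mm/hr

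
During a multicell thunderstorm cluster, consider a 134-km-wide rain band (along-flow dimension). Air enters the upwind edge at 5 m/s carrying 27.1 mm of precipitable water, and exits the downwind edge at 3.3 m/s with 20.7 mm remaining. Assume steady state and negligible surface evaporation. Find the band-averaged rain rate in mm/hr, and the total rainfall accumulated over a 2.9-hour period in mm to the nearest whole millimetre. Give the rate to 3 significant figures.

R ≈ 1.81 mm/hr; total ≈ 5 mm

Column moisture flux per unit crosswind length is F = V × PW.
Inflow: F_in = 5 × 27.1 = 135.5 mm·m/s
Outflow: F_out = 3.3 × 20.7 = 68.31 mm·m/s
Steady-state rate R = (F_in − F_out)/L = (135.5 − 68.31) / 134000 m = 5.014e-04 mm/s.
R = 5.014e-04 × 3600 = 1.81 mm/hr.
Over 2.9 h: total = 1.81 × 2.9 = 5.249 ≈ 5 mm.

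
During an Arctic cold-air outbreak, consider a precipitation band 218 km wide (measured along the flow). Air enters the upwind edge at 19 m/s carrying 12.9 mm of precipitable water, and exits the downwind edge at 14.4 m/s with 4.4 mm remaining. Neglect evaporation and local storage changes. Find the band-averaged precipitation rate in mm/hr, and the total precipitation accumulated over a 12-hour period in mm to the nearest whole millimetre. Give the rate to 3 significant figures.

R ≈ 3.00 mm/hr; total ≈ 36 mm

Column moisture flux per unit crosswind length is F = V × PW.
Inflow: F_in = 19 × 12.9 = 245.1 mm·m/s
Outflow: F_out = 14.4 × 4.4 = 63.36 mm·m/s
Steady-state rate R = (F_in − F_out)/L = (245.1 − 63.36) / 218000 m = 8.337e-04 mm/s.
R = 8.337e-04 × 3600 = 3.00 mm/hr.
Over 12 h: total = 3.00 × 12 = 36 mm.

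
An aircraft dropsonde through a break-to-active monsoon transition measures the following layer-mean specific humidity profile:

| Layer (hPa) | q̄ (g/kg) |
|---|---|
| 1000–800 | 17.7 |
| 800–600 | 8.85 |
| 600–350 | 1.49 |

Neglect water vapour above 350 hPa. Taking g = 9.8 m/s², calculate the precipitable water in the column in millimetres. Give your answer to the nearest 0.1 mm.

Precipitable water is the column-integrated vapour mass per unit area: PW = (1/g) Σ q̄ Δp, with q in kg/kg and Δp in Pa (1 kg/m² of water = 1 mm).
Layer 1000–800 hPa: Δp = 200 hPa = 20000 Pa, q̄ = 0.0177 kg/kg → 0.0177 × 20000 / 9.8 = 36.12 mm
Layer 800–600 hPa: Δp = 200 hPa = 20000 Pa, q̄ = 0.00885 kg/kg → 0.00885 × 20000 / 9.8 = 18.06 mm
Layer 600–350 hPa: Δp = 250 hPa = 25000 Pa, q̄ = 0.00149 kg/kg → 0.00149 × 25000 / 9.8 = 3.80 mm
PW = 36.12 + 18.06 + 3.80 = 57.98 ≈ 58.0 mm.

PW ≈ 58.0 mm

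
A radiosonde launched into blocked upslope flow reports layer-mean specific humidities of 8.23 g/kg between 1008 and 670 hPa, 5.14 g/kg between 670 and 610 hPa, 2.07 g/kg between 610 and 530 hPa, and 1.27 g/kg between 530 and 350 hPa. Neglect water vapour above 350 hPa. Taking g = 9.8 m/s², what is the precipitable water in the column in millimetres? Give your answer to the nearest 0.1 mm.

PW ≈ 35.6 mm

Precipitable water is the column-integrated vapour mass per unit area: PW = (1/g) Σ q̄ Δp, with q in kg/kg and Δp in Pa (1 kg/m² of water = 1 mm).
Layer 1008–670 hPa: Δp = 338 hPa = 33800 Pa, q̄ = 0.00823 kg/kg → 0.00823 × 33800 / 9.8 = 28.39 mm
Layer 670–610 hPa: Δp = 60 hPa = 6000 Pa, q̄ = 0.00514 kg/kg → 0.00514 × 6000 / 9.8 = 3.15 mm
Layer 610–530 hPa: Δp = 80 hPa = 8000 Pa, q̄ = 0.00207 kg/kg → 0.00207 × 8000 / 9.8 = 1.69 mm
Layer 530–350 hPa: Δp = 180 hPa = 18000 Pa, q̄ = 0.00127 kg/kg → 0.00127 × 18000 / 9.8 = 2.33 mm
PW = 28.39 + 3.15 + 1.69 + 2.33 = 35.56 ≈ 35.6 mm.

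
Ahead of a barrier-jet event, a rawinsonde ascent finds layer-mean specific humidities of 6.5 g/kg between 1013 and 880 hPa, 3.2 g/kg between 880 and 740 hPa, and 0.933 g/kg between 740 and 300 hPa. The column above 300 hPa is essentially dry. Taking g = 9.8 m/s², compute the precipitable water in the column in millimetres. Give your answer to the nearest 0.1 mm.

PW ≈ 17.6 mm

Precipitable water is the column-integrated vapour mass per unit area: PW = (1/g) Σ q̄ Δp, with q in kg/kg and Δp in Pa (1 kg/m² of water = 1 mm).
Layer 1013–880 hPa: Δp = 133 hPa = 13300 Pa, q̄ = 0.0065 kg/kg → 0.0065 × 13300 / 9.8 = 8.82 mm
Layer 880–740 hPa: Δp = 140 hPa = 14000 Pa, q̄ = 0.0032 kg/kg → 0.0032 × 14000 / 9.8 = 4.57 mm
Layer 740–300 hPa: Δp = 440 hPa = 44000 Pa, q̄ = 0.000933 kg/kg → 0.000933 × 44000 / 9.8 = 4.19 mm
PW = 8.82 + 4.57 + 4.19 = 17.58 ≈ 17.6 mm.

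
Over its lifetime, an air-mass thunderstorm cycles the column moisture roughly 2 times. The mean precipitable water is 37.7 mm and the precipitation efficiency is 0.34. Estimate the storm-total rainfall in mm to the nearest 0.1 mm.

rainfall ≈ 25.6 mm

Each cycle deposits ε × PW = 0.34 × 37.7 = 12.818 mm.
Over 2 cycles: 2 × 12.818 = 25.6 mm.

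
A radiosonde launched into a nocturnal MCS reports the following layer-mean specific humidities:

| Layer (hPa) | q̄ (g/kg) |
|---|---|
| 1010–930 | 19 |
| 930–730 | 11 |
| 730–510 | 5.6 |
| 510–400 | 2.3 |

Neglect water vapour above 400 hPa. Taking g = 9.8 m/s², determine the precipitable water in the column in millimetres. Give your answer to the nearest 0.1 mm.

PW ≈ 53.1 mm

Precipitable water is the column-integrated vapour mass per unit area: PW = (1/g) Σ q̄ Δp, with q in kg/kg and Δp in Pa (1 kg/m² of water = 1 mm).
Layer 1010–930 hPa: Δp = 80 hPa = 8000 Pa, q̄ = 0.019 kg/kg → 0.019 × 8000 / 9.8 = 15.51 mm
Layer 930–730 hPa: Δp = 200 hPa = 20000 Pa, q̄ = 0.011 kg/kg → 0.011 × 20000 / 9.8 = 22.45 mm
Layer 730–510 hPa: Δp = 220 hPa = 22000 Pa, q̄ = 0.0056 kg/kg → 0.0056 × 22000 / 9.8 = 12.57 mm
Layer 510–400 hPa: Δp = 110 hPa = 11000 Pa, q̄ = 0.0023 kg/kg → 0.0023 × 11000 / 9.8 = 2.58 mm
PW = 15.51 + 22.45 + 12.57 + 2.58 = 53.11 ≈ 53.1 mm.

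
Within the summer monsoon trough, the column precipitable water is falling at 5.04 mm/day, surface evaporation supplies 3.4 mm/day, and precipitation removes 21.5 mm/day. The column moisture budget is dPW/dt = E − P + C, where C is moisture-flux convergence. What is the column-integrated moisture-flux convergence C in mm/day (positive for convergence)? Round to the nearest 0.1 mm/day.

dPW/dt = -5.04 mm/day.
C = dPW/dt − E + P = (-5.04) − 3.4 + 21.5 = 13.1 mm/day.

C ≈ 13.1 mm/day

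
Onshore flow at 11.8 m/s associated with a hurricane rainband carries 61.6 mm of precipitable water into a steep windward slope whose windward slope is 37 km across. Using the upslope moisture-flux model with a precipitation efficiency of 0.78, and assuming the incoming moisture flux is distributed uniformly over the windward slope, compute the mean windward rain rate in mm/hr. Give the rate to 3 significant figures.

R ≈ 55.2 mm/hr

Incoming column moisture flux per unit ridge length: F = V × PW = 11.8 × 61.6 = 726.88 mm·m/s.
Spread over the 37 km slope with efficiency ε = 0.78: R = ε·F/W = 0.78 × 726.88 / 37000 m = 1.532e-02 mm/s.
R = 1.532e-02 × 3600 = 55.2 mm/hr.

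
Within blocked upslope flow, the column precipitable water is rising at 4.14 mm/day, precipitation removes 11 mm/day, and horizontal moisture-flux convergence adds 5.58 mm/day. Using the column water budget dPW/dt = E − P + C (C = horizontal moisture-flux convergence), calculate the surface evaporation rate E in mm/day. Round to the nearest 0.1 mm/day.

dPW/dt = +4.14 mm/day.
E = dPW/dt + P − C = (+4.14) + 11 − (5.58) = 9.6 mm/day.

E ≈ 9.6 mm/day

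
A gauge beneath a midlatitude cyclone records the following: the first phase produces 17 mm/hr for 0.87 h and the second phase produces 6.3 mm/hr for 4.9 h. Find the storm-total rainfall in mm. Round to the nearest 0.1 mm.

Total = Σ Rᵢ Δtᵢ = 17 × 0.87 + 6.3 × 4.9
      = 14.79 + 30.87 = 45.7 mm.

total ≈ 45.7 mm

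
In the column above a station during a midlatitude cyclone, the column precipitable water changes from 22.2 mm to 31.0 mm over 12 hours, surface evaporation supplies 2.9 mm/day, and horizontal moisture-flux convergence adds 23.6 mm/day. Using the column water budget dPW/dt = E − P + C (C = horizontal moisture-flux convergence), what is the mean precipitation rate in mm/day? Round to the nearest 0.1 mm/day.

P ≈ 8.9 mm/day

dPW/dt = (31.0 − 22.2) mm / (12/24 day) = +17.600 mm/day.
P = E + C − dPW/dt = 2.9 + (23.6) − (+17.600) = 8.9 mm/day.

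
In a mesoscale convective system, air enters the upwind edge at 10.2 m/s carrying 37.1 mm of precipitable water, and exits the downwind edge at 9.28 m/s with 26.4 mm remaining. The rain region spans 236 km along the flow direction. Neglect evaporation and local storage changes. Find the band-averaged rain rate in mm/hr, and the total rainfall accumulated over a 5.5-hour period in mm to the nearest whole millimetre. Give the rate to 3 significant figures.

Column moisture flux per unit crosswind length is F = V × PW.
Inflow: F_in = 10.2 × 37.1 = 378.42 mm·m/s
Outflow: F_out = 9.28 × 26.4 = 244.992 mm·m/s
Steady-state rate R = (F_in − F_out)/L = (378.42 − 244.992) / 236000 m = 5.654e-04 mm/s.
R = 5.654e-04 × 3600 = 2.04 mm/hr.
Over 5.5 h: total = 2.04 × 5.5 = 11.22 ≈ 11 mm.

R ≈ 2.04 mm/hr; total ≈ 11 mm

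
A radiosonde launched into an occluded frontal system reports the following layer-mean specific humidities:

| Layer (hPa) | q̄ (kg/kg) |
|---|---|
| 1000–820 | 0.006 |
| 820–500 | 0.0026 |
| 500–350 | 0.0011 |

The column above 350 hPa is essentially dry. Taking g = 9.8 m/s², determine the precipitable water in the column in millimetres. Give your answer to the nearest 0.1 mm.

Precipitable water is the column-integrated vapour mass per unit area: PW = (1/g) Σ q̄ Δp, with q in kg/kg and Δp in Pa (1 kg/m² of water = 1 mm).
Layer 1000–820 hPa: Δp = 180 hPa = 18000 Pa, q̄ = 0.006 kg/kg → 0.006 × 18000 / 9.8 = 11.02 mm
Layer 820–500 hPa: Δp = 320 hPa = 32000 Pa, q̄ = 0.0026 kg/kg → 0.0026 × 32000 / 9.8 = 8.49 mm
Layer 500–350 hPa: Δp = 150 hPa = 15000 Pa, q̄ = 0.0011 kg/kg → 0.0011 × 15000 / 9.8 = 1.68 mm
PW = 11.02 + 8.49 + 1.68 = 21.19 ≈ 21.2 mm.

PW ≈ 21.2 mm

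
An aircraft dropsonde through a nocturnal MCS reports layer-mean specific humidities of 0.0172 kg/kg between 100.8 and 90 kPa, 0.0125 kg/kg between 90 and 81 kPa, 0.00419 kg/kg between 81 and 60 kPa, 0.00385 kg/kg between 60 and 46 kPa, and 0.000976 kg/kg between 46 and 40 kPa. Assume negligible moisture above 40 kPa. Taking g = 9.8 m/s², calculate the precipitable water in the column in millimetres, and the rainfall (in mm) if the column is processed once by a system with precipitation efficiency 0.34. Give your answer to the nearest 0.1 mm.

Precipitable water is the column-integrated vapour mass per unit area: PW = (1/g) Σ q̄ Δp, with q in kg/kg and Δp in Pa (1 kg/m² of water = 1 mm).
Layer 100.8–90 kPa: Δp = 108 hPa = 10800 Pa, q̄ = 0.0172 kg/kg → 0.0172 × 10800 / 9.8 = 18.96 mm
Layer 90–81 kPa: Δp = 90 hPa = 9000 Pa, q̄ = 0.0125 kg/kg → 0.0125 × 9000 / 9.8 = 11.48 mm
Layer 81–60 kPa: Δp = 210 hPa = 21000 Pa, q̄ = 0.00419 kg/kg → 0.00419 × 21000 / 9.8 = 8.98 mm
Layer 60–46 kPa: Δp = 140 hPa = 14000 Pa, q̄ = 0.00385 kg/kg → 0.00385 × 14000 / 9.8 = 5.50 mm
Layer 46–40 kPa: Δp = 60 hPa = 6000 Pa, q̄ = 0.000976 kg/kg → 0.000976 × 6000 / 9.8 = 0.60 mm
PW = 18.96 + 11.48 + 8.98 + 5.50 + 0.60 = 45.52 ≈ 45.5 mm.
Rainfall = ε × PW = 0.34 × 45.5 = 15.5 mm.

PW ≈ 45.5 mm; rainfall ≈ 15.5 mm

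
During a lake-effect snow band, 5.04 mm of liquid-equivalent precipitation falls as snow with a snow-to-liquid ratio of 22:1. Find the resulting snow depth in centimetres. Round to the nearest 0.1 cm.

snow depth ≈ 11.1 cm

Snow depth = liquid × ratio = 5.04 mm × 22 = 110.88 mm = 11.1 cm.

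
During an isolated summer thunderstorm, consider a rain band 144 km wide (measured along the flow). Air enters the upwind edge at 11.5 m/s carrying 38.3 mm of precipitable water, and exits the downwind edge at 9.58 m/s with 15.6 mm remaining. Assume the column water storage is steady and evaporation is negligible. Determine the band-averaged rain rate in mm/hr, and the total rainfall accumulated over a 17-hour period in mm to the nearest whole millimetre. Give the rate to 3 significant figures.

Column moisture flux per unit crosswind length is F = V × PW.
Inflow: F_in = 11.5 × 38.3 = 440.45 mm·m/s
Outflow: F_out = 9.58 × 15.6 = 149.448 mm·m/s
Steady-state rate R = (F_in − F_out)/L = (440.45 − 149.448) / 144000 m = 2.021e-03 mm/s.
R = 2.021e-03 × 3600 = 7.28 mm/hr.
Over 17 h: total = 7.28 × 17 = 123.76 ≈ 124 mm.

R ≈ 7.28 mm/hr; total ≈ 124 mm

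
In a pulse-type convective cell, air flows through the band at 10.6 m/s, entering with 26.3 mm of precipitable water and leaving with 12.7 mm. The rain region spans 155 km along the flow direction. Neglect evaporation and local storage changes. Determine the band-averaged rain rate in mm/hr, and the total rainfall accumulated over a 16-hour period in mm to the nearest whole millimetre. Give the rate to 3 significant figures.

R ≈ 3.35 mm/hr; total ≈ 54 mm

Column moisture flux per unit crosswind length is F = V × PW.
Inflow: F_in = 10.6 × 26.3 = 278.78 mm·m/s
Outflow: F_out = 10.6 × 12.7 = 134.62 mm·m/s
Steady-state rate R = (F_in − F_out)/L = (278.78 − 134.62) / 155000 m = 9.301e-04 mm/s.
R = 9.301e-04 × 3600 = 3.35 mm/hr.
Over 16 h: total = 3.35 × 16 = 53.6 ≈ 54 mm.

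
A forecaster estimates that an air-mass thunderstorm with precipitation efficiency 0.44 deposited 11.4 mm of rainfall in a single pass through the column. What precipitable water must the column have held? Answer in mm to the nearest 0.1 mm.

PW ≈ 25.9 mm

PW = rainfall / ε = 11.4 / 0.44 = 25.9 mm.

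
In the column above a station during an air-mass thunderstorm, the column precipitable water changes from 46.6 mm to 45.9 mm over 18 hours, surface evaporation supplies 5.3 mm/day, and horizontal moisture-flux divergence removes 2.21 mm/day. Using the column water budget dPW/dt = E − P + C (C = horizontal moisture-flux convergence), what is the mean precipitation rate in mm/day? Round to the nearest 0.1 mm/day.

P ≈ 4.0 mm/day

dPW/dt = (45.9 − 46.6) mm / (18/24 day) = -0.933 mm/day.
P = E + C − dPW/dt = 5.3 + (-2.21) − (-0.933) = 4.0 mm/day.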